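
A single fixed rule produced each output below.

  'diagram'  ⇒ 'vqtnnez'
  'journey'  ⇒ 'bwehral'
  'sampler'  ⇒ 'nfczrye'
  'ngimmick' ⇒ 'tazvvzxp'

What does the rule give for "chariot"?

The transformation: swap each adjacent pair of characters (1↔2, 3↔4, ...), then shift every letter 13 places forward in the alphabet (wrapping around) — i.e. ROT13.
Applying both steps to "chariot": "hcraoit", then "upenbvg".

upenbvg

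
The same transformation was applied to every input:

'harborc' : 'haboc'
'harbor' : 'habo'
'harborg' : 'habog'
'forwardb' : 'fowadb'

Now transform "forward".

fowad

Rule — remove every "r".
For "forward" the result is "fowad".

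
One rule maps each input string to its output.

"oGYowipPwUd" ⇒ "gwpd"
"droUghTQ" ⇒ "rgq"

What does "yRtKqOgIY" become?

The transformation: keep one character in every 3, starting at position 2 (positions 2nd, 5th, 8th, ...), then convert every letter to lowercase.
On "yRtKqOgIY": the first step gives "RqI", and the second then gives "rqi".

rqi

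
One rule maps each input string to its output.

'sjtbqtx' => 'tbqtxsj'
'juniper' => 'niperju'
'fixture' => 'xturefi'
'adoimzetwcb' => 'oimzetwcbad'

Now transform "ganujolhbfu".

In each case the input is transformed by: move the first 2 characters to the end (rotate left by 2).
For "ganujolhbfu" the result is "nujolhbfuga".

nujolhbfuga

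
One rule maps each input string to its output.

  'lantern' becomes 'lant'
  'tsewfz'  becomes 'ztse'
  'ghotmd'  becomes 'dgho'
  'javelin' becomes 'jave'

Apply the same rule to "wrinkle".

wrin

The pattern: move the last 3 characters to the front (rotate right by 3), then keep only the last 4 characters.
Working it through for "wrinkle": intermediate "klewrin", final "wrin".
(Check on "tsewfz": → "wfztse" → "ztse" ✓)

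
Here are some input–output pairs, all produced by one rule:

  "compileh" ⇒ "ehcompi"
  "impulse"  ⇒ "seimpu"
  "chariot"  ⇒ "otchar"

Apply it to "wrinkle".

The rule is to move the last 3 characters to the front (rotate right by 3), then delete the first character.
"wrinkle" → "klewrin" → "lewrin".

lewrin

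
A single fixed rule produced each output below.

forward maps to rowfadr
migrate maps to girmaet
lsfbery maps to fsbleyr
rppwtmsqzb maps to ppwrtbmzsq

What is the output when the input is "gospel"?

sopgel

The transformation: move the first 2 characters to the end (rotate left by 2), then take characters alternately from the front and the back (1st, last, 2nd, 2nd-last, ...).
Doing the same to "gospel": "sopgel".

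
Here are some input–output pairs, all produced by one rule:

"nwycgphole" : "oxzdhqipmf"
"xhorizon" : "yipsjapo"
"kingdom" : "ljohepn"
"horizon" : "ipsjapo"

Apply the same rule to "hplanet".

What's happening: shift every letter 1 place forward in the alphabet (wrapping around).
Applying that to "hplanet" gives "iqmbofu".

iqmbofu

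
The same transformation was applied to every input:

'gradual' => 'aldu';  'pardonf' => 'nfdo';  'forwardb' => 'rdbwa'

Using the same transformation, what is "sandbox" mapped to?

oxdb

The transformation: delete the first 3 characters, then move the first 2 characters to the end (rotate left by 2).
Applying both steps to "sandbox": "dbox", then "oxdb".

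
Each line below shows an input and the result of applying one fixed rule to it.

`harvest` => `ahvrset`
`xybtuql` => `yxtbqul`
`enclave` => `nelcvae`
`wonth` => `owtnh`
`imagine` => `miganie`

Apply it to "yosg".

oygs

The pattern: swap each adjacent pair of characters (1↔2, 3↔4, ...).
Doing the same to "yosg": "oygs".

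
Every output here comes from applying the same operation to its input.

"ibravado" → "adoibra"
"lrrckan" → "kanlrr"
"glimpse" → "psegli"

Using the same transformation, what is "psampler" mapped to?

Rule — move the last 3 characters to the front (rotate right by 3), then delete the last character.
On "psampler": the first step gives "lerpsamp", and the second then gives "lerpsam".
(Check on "glimpse": → "pseglim" → "psegli" ✓)

lerpsam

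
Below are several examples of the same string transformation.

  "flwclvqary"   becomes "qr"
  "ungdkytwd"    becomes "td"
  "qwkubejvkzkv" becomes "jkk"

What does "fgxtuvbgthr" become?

btr

The rule is to keep every other character starting from the first (positions 1st, 3rd, 5th, ...), then delete the first 3 characters.
For "fgxtuvbgthr", step one produces "fxubtr"; step two turns that into "btr".
(Check on "qwkubejvkzkv": → "qkbjkk" → "jkk" ✓)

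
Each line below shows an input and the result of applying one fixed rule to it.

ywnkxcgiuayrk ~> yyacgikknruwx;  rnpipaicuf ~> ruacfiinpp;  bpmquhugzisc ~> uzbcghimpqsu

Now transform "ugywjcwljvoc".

Each output is the input with this applied: sort the characters into alphabetical order, then move the last 2 characters to the front (rotate right by 2).
Doing the same to "ugywjcwljvoc": "wyccgjjlouvw".

wyccgjjlouvw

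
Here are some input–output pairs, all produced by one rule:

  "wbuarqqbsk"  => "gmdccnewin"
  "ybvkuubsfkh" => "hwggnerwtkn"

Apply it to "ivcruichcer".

odguotoqduh

In each case the input is transformed by: shift every letter 12 places forward in the alphabet (wrapping around), then move the first 2 characters to the end (rotate left by 2).
For "ivcruichcer" the result is "odguotoqduh".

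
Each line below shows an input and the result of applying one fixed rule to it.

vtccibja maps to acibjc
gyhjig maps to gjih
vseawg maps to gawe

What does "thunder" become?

rndeu

Rule — delete the first 2 characters, then swap the first and last characters.
Applying both steps to "thunder": "under", then "rndeu".
(Check on "gyhjig": → "hjig" → "gjih" ✓)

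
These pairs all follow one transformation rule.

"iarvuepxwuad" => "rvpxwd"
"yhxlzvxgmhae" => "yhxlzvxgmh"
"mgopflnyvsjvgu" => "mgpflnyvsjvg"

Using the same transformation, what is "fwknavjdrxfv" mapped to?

The transformation: remove every vowel.
On "fwknavjdrxfv" that produces "fwknvjdrxfv".

fwknvjdrxfv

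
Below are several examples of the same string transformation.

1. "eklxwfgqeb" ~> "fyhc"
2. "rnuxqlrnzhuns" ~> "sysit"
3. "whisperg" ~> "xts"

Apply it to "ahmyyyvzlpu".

In each case the input is transformed by: shift every letter 1 place forward in the alphabet (wrapping around), then keep one character in every 3, starting at position 1 (positions 1st, 4th, 7th, ...).
So "ahmyyyvzlpu" becomes "bzwq".

bzwq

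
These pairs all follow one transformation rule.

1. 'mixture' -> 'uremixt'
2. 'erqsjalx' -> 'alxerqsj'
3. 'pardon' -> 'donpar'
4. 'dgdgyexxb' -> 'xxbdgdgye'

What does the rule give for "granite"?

itegran

The rule is to move the last 3 characters to the front (rotate right by 3).
"granite" → "itegran".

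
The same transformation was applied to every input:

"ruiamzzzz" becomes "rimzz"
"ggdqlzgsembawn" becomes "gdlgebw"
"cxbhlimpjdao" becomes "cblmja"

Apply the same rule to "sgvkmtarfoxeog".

svmafxo

Rule — keep every other character starting from the first (positions 1st, 3rd, 5th, ...).
On "sgvkmtarfoxeog" that produces "svmafxo".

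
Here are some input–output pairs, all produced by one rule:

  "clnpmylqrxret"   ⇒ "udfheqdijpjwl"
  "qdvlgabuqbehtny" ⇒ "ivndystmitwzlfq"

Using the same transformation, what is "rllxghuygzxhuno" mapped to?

Looking at the pairs, the operation is to shift every letter 8 places backward in the alphabet (wrapping around).
Doing the same to "rllxghuygzxhuno": "jddpyzmqyrpzmfg".

jddpyzmqyrpzmfg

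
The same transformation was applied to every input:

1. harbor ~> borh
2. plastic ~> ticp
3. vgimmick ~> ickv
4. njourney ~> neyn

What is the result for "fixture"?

uref

In each case the input is transformed by: move the last 3 characters to the front (rotate right by 3), then keep only the first 4 characters.
On "fixture": the first step gives "urefixt", and the second then gives "uref".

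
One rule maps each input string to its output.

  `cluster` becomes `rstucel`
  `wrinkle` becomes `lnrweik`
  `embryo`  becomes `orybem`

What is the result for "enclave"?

Rule — sort the characters into alphabetical order, then move the first 3 characters to the end (rotate left by 3).
Applying both steps to "enclave": "aceelnv", then "elnvace".

elnvace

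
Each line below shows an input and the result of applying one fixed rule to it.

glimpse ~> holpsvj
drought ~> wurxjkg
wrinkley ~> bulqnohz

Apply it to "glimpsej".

molpsvhj

Each output is the input with this applied: shift every letter 3 places forward in the alphabet (wrapping around), then swap the first and last characters.
Starting from "glimpsej": after the first operation, "jolpsvhm"; after the second, "molpsvhj".
(Check on "wrinkley": → "zulqnohb" → "bulqnohz" ✓)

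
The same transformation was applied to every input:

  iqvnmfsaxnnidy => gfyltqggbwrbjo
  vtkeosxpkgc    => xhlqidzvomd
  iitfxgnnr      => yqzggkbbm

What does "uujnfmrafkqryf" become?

gyfktydjkrynnc

What's happening: move the first 3 characters to the end (rotate left by 3), then shift every letter 7 places backward in the alphabet (wrapping around).
"uujnfmrafkqryf" → "nfmrafkqryfuuj" → "gyfktydjkrynnc".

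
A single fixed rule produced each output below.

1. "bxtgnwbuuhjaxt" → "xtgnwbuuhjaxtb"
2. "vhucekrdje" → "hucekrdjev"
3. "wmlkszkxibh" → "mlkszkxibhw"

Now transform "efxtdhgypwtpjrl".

Rule — move the first character to the end.
For "efxtdhgypwtpjrl" the result is "fxtdhgypwtpjrle".

fxtdhgypwtpjrle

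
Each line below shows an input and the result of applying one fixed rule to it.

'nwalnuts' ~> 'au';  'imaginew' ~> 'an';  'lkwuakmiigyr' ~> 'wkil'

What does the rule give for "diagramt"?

The transformation: swap the first and last characters, then keep one character in every 3, starting at position 3 (positions 3rd, 6th, 9th, ...).
For "diagramt", step one produces "tiagramd"; step two turns that into "aa".

aa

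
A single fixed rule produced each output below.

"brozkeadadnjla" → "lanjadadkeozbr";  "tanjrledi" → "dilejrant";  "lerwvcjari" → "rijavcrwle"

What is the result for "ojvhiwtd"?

What's happening: reverse the string, then swap each adjacent pair of characters (1↔2, 3↔4, ...).
For "ojvhiwtd", step one produces "dtwihvjo"; step two turns that into "tdiwvhoj".

tdiwvhoj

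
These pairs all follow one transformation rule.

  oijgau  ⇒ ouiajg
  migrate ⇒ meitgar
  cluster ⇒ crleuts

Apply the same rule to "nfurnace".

nefcuarn

What's happening: take characters alternately from the front and the back (1st, last, 2nd, 2nd-last, ...).
For "nfurnace" the result is "nefcuarn".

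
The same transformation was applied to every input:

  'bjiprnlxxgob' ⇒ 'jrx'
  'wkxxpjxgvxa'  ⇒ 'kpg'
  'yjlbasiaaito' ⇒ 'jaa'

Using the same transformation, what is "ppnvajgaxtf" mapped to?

In each case the input is transformed by: delete the last 3 characters, then keep one character in every 3, starting at position 2 (positions 2nd, 5th, 8th, ...).
Starting from "ppnvajgaxtf": after the first operation, "ppnvajga"; after the second, "paa".

paa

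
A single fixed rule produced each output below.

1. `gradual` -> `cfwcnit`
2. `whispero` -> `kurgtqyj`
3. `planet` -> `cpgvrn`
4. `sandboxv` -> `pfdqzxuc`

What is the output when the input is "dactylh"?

evanjfc

Rule — move the first 2 characters to the end (rotate left by 2), then shift every letter 2 places forward in the alphabet (wrapping around).
For "dactylh", step one produces "ctylhda"; step two turns that into "evanjfc".
(Check on "planet": → "anetpl" → "cpgvrn" ✓)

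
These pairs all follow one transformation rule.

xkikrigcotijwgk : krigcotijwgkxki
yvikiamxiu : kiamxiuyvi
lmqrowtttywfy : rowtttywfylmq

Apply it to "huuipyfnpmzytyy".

Rule — move the first 3 characters to the end (rotate left by 3).
For "huuipyfnpmzytyy" the result is "ipyfnpmzytyyhuu".

ipyfnpmzytyyhuu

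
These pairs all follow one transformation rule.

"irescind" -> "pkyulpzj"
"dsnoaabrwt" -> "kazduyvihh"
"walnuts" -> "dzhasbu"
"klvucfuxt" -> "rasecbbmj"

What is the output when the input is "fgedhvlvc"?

What's happening: take characters alternately from the front and the back (1st, last, 2nd, 2nd-last, ...), then shift every letter 7 places forward in the alphabet (wrapping around).
Working it through for "fgedhvlvc": intermediate "fcgveldvh", final "mjnclskco".
(Check on "irescind": → "idrneisc" → "pkyulpzj" ✓)

mjnclskco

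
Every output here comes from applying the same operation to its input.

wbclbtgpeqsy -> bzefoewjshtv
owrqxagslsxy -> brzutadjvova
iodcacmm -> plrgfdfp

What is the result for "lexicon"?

qohalfr

What's happening: shift every letter 3 places forward in the alphabet (wrapping around), then move the last character to the front.
"lexicon" → "ohalfrq" → "qohalfr".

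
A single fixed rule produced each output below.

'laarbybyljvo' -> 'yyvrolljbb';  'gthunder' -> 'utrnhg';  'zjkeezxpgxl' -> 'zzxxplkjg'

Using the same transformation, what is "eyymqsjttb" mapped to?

Looking at the pairs, the operation is to sort the characters into reverse alphabetical order, then delete the last 2 characters.
On "eyymqsjttb" that produces "yyttsqmj".

yyttsqmj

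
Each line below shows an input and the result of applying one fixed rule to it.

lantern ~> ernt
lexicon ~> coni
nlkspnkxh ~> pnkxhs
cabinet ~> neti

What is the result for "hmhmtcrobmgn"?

The rule is to delete the first 3 characters, then move the first character to the end.
"hmhmtcrobmgn" → "tcrobmgnm".

tcrobmgnm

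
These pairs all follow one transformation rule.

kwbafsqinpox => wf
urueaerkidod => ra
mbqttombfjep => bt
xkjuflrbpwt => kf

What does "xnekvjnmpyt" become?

nv

The rule is to keep one character in every 3, starting at position 2 (positions 2nd, 5th, 8th, ...), then delete the last 2 characters.
Working it through for "xnekvjnmpyt": intermediate "nvmt", final "nv".
(Check on "xkjuflrbpwt": → "kfbt" → "kf" ✓)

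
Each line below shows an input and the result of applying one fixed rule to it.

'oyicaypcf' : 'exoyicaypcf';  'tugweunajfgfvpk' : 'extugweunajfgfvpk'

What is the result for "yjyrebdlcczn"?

exyjyrebdlcczn

What's happening: prepend "ex".
Applying that to "yjyrebdlcczn" gives "exyjyrebdlcczn".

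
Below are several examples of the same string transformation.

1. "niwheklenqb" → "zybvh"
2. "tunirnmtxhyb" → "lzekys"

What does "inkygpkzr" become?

Looking at the pairs, the operation is to keep every other character starting from the second (positions 2nd, 4th, 6th, ...), then shift every letter 9 places backward in the alphabet (wrapping around).
Working it through for "inkygpkzr": intermediate "nypz", final "epgq".
(Check on "tunirnmtxhyb": → "uinthb" → "lzekys" ✓)

epgq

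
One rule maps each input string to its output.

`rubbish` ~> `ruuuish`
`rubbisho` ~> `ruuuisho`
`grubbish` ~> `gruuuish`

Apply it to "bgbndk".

ugundk

The pattern: replace every "b" with "u".
Doing the same to "bgbndk": "ugundk".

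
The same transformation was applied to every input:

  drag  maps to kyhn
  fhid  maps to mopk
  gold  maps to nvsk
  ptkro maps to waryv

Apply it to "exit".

lepa

Each output is the input with this applied: shift every letter 7 places forward in the alphabet (wrapping around).
On "exit" that produces "lepa".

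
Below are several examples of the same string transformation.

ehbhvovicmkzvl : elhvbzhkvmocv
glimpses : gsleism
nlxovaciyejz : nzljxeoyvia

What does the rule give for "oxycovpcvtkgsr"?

orxsygckotvvp

Each output is the input with this applied: take characters alternately from the front and the back (1st, last, 2nd, 2nd-last, ...), then delete the last character.
Starting from "oxycovpcvtkgsr": after the first operation, "orxsygckotvvpc"; after the second, "orxsygckotvvp".
(Check on "nlxovaciyejz": → "nzljxeoyviac" → "nzljxeoyvia" ✓)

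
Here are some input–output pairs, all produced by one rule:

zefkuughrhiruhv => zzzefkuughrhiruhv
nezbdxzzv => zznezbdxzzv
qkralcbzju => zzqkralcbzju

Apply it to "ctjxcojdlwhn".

The rule is to prepend "zz".
On "ctjxcojdlwhn" that produces "zzctjxcojdlwhn".

zzctjxcojdlwhn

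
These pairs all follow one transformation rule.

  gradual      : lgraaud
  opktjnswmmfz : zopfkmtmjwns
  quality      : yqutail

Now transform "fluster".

rfleuts

What's happening: swap the first and last characters, then take characters alternately from the front and the back (1st, last, 2nd, 2nd-last, ...).
"fluster" → "rfleuts".
(Check on "opktjnswmmfz": → "zpktjnswmmfo" → "zopfkmtmjwns" ✓)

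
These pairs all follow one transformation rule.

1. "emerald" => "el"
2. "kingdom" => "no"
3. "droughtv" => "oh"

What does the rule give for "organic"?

The transformation: keep one character in every 3, starting at position 3 (positions 3rd, 6th, 9th, ...).
Applying that to "organic" gives "gi".

gi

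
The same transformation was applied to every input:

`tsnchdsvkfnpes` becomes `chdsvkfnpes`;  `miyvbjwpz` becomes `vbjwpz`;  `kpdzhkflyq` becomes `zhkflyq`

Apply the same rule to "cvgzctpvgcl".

The transformation: delete the first 3 characters.
Doing the same to "cvgzctpvgcl": "zctpvgcl".

zctpvgcl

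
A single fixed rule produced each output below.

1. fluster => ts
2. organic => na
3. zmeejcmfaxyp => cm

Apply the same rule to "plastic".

In each case the input is transformed by: take characters alternately from the front and the back (1st, last, 2nd, 2nd-last, ...), then keep only the last 2 characters.
On "plastic": the first step gives "pcliats", and the second then gives "ts".

ts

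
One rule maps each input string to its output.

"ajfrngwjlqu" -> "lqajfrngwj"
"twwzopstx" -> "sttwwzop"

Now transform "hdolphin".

hihdolp

In each case the input is transformed by: delete the last character, then move the last 2 characters to the front (rotate right by 2).
Working it through for "hdolphin": intermediate "hdolphi", final "hihdolp".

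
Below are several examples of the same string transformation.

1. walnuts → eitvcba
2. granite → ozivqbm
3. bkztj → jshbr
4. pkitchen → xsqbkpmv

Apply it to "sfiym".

The rule is to shift every letter 8 places forward in the alphabet (wrapping around).
For "sfiym" the result is "anqgu".

anqgu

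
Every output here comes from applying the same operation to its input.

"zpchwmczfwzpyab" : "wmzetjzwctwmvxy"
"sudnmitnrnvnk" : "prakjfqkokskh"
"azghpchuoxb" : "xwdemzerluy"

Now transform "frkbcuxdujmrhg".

cohyzruargjoed

The pattern: shift every letter 3 places backward in the alphabet (wrapping around).
For "frkbcuxdujmrhg" the result is "cohyzruargjoed".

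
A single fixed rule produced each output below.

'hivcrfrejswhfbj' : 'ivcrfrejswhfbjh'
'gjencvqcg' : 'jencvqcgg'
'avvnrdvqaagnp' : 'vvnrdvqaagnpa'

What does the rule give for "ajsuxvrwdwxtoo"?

jsuxvrwdwxtooa

Each output is the input with this applied: move the first character to the end.
On "ajsuxvrwdwxtoo" that produces "jsuxvrwdwxtooa".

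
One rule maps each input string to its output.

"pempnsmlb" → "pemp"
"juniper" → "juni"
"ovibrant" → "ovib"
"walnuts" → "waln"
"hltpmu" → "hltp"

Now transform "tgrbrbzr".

tgrb

In each case the input is transformed by: keep only the first 4 characters.
On "tgrbrbzr" that produces "tgrb".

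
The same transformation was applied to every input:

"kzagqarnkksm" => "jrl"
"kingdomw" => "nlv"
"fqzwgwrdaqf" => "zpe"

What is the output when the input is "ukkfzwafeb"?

eda

Looking at the pairs, the operation is to shift every letter 1 place backward in the alphabet (wrapping around), then keep only the last 3 characters.
So "ukkfzwafeb" becomes "eda".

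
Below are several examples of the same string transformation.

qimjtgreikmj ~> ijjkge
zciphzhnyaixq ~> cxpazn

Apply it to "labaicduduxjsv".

What's happening: keep every other character starting from the second (positions 2nd, 4th, 6th, ...), then take characters alternately from the front and the back (1st, last, 2nd, 2nd-last, ...).
Starting from "labaicduduxjsv": after the first operation, "aacuujv"; after the second, "avajcuu".

avajcuu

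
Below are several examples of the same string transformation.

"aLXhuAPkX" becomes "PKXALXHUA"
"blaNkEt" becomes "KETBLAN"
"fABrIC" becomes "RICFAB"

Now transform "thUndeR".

DERTHUN

The transformation: move the last 3 characters to the front (rotate right by 3), then convert every letter to uppercase.
On "thUndeR" that produces "DERTHUN".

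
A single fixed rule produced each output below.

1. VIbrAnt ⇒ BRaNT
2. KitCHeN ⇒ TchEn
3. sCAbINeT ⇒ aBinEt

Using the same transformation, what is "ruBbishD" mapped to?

In each case the input is transformed by: delete the first 2 characters, then flip the case of every letter.
Applying that to "ruBbishD" gives "bBISHd".

bBISHd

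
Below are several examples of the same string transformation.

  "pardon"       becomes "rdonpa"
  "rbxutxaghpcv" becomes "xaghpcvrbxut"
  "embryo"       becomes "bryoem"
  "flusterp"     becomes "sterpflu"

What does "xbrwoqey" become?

Rule — move the last character to the front, then swap the front and back halves of the string.
"xbrwoqey" → "woqeyxbr".

woqeyxbr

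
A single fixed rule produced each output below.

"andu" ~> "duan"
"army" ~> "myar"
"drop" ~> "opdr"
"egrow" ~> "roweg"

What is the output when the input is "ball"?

The pattern: move the first 2 characters to the end (rotate left by 2).
Applying that to "ball" gives "llba".

llba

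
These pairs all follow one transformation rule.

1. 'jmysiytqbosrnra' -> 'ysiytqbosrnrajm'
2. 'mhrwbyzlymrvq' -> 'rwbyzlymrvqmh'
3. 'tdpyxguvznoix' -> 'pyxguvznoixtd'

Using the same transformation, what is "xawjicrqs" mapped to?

wjicrqsxa

What's happening: move the first 2 characters to the end (rotate left by 2).
Applying that to "xawjicrqs" gives "wjicrqsxa".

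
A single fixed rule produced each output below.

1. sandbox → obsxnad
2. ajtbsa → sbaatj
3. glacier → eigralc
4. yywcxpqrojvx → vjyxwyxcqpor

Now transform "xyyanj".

In each case the input is transformed by: move the last 3 characters to the front (rotate right by 3), then swap each adjacent pair of characters (1↔2, 3↔4, ...).
Starting from "xyyanj": after the first operation, "anjxyy"; after the second, "naxjyy".

naxjyy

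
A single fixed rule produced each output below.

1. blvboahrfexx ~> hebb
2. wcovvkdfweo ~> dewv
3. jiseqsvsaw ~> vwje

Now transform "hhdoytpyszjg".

pzho

Each output is the input with this applied: keep one character in every 3, starting at position 1 (positions 1st, 4th, 7th, ...), then move the last 2 characters to the front (rotate right by 2).
For "hhdoytpyszjg", step one produces "hopz"; step two turns that into "pzho".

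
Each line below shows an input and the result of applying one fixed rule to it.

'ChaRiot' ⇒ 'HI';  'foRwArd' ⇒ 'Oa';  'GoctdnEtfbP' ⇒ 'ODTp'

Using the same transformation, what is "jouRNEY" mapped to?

On

The rule is to flip the case of every letter, then keep one character in every 3, starting at position 2 (positions 2nd, 5th, 8th, ...).
Working it through for "jouRNEY": intermediate "JOUrney", final "On".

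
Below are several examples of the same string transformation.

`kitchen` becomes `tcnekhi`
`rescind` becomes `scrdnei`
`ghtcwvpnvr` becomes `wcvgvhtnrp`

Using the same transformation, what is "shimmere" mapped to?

In each case the input is transformed by: sort the characters into reverse alphabetical order, then take characters alternately from the front and the back (1st, last, 2nd, 2nd-last, ...).
For "shimmere", step one produces "srmmihee"; step two turns that into "seremhmi".

seremhmi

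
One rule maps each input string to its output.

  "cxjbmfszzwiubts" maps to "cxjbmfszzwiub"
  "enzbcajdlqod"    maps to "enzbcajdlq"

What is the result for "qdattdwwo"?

qdattdw

The transformation: delete the last 2 characters.
Applying that to "qdattdwwo" gives "qdattdw".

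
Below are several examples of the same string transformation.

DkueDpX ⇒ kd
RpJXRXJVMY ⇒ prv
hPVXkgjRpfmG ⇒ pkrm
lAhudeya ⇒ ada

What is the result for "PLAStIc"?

lt

Looking at the pairs, the operation is to keep one character in every 3, starting at position 2 (positions 2nd, 5th, 8th, ...), then convert every letter to lowercase.
Applying both steps to "PLAStIc": "Lt", then "lt".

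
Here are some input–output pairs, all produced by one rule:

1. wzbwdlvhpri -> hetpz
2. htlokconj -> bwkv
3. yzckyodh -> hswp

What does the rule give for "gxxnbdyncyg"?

In each case the input is transformed by: keep every other character starting from the second (positions 2nd, 4th, 6th, ...), then shift every letter 8 places forward in the alphabet (wrapping around).
On "gxxnbdyncyg": the first step gives "xndny", and the second then gives "fvlvg".
(Check on "htlokconj": → "tocn" → "bwkv" ✓)

fvlvg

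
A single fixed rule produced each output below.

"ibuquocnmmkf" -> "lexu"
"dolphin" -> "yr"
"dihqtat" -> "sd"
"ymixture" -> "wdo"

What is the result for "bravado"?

The rule is to shift every letter 10 places forward in the alphabet (wrapping around), then keep one character in every 3, starting at position 2 (positions 2nd, 5th, 8th, ...).
For "bravado", step one produces "lbkfkny"; step two turns that into "bk".

bk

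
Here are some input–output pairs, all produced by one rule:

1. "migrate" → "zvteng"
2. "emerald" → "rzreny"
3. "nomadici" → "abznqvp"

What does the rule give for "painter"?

cnvagr

Rule — delete the last character, then shift every letter 13 places forward in the alphabet (wrapping around) — i.e. ROT13.
On "painter": the first step gives "painte", and the second then gives "cnvagr".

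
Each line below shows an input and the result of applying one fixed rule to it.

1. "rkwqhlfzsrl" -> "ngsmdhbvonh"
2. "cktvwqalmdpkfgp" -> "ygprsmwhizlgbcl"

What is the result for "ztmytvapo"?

In each case the input is transformed by: shift every letter 4 places backward in the alphabet (wrapping around).
Applying that to "ztmytvapo" gives "vpiuprwlk".

vpiuprwlk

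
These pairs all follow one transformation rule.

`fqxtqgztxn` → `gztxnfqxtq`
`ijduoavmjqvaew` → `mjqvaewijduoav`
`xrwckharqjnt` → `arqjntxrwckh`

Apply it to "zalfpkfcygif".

fcygifzalfpk

In each case the input is transformed by: swap the front and back halves of the string.
For "zalfpkfcygif" the result is "fcygifzalfpk".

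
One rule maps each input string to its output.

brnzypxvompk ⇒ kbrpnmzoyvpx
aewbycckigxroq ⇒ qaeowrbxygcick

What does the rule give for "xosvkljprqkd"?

dxoksqvrkplj

Rule — swap the first and last characters, then take characters alternately from the front and the back (1st, last, 2nd, 2nd-last, ...).
Starting from "xosvkljprqkd": after the first operation, "dosvkljprqkx"; after the second, "dxoksqvrkplj".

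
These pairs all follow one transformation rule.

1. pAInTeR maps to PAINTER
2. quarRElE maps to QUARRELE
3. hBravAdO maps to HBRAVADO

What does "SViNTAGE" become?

SVINTAGE

The pattern: convert every letter to uppercase.
Doing the same to "SViNTAGE": "SVINTAGE".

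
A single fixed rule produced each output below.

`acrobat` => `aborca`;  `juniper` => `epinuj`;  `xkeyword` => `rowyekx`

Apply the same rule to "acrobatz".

taborca

What's happening: reverse the string, then delete the first character.
Working it through for "acrobatz": intermediate "ztaborca", final "taborca".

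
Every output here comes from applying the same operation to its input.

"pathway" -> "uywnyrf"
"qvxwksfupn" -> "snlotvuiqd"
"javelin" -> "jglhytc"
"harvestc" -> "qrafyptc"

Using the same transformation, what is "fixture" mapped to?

spcdgvr

Rule — shift every letter 2 places backward in the alphabet (wrapping around), then move the last 3 characters to the front (rotate right by 3).
"fixture" → "dgvrspc" → "spcdgvr".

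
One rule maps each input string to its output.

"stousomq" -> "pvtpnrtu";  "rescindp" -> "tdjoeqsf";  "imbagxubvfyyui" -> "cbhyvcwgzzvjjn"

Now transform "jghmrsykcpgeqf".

instzldqhfrgkh

Looking at the pairs, the operation is to move the first 2 characters to the end (rotate left by 2), then shift every letter 1 place forward in the alphabet (wrapping around).
"jghmrsykcpgeqf" → "instzldqhfrgkh".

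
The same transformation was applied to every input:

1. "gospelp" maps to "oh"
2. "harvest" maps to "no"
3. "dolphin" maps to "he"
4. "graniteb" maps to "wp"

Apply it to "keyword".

un

What's happening: shift every letter 4 places backward in the alphabet (wrapping around), then keep one character in every 3, starting at position 3 (positions 3rd, 6th, 9th, ...).
Working it through for "keyword": intermediate "gausknz", final "un".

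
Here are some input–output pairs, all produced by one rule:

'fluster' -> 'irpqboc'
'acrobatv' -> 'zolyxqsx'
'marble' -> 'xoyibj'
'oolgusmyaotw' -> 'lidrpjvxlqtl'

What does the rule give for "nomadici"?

The transformation: shift every letter 3 places backward in the alphabet (wrapping around), then move the first character to the end.
"nomadici" → "kljxafzf" → "ljxafzfk".

ljxafzfk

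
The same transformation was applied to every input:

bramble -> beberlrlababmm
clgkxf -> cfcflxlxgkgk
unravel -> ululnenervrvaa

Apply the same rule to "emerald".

The rule is to double every character, then take characters alternately from the front and the back (1st, last, 2nd, 2nd-last, ...).
For "emerald" the result is "ededmlmleaearr".

ededmlmleaearr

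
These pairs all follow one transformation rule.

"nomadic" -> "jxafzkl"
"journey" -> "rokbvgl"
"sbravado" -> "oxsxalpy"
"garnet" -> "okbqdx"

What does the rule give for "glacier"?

xzfbodi

The rule is to shift every letter 3 places backward in the alphabet (wrapping around), then move the first 2 characters to the end (rotate left by 2).
Applying that to "glacier" gives "xzfbodi".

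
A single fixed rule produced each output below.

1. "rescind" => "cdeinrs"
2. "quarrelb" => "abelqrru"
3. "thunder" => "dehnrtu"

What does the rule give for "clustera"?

acelrstu

Looking at the pairs, the operation is to sort the characters into alphabetical order.
Applying that to "clustera" gives "acelrstu".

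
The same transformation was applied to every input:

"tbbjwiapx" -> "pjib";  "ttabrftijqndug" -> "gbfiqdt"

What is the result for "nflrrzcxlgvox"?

orzxgf

What's happening: keep every other character starting from the second (positions 2nd, 4th, 6th, ...), then swap the first and last characters.
Working it through for "nflrrzcxlgvox": intermediate "frzxgo", final "orzxgf".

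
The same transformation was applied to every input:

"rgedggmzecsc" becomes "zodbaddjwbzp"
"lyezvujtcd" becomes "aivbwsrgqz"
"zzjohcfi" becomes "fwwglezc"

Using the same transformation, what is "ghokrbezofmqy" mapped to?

vdelhoybwlcjn

What's happening: move the last character to the front, then shift every letter 3 places backward in the alphabet (wrapping around).
For "ghokrbezofmqy", step one produces "yghokrbezofmq"; step two turns that into "vdelhoybwlcjn".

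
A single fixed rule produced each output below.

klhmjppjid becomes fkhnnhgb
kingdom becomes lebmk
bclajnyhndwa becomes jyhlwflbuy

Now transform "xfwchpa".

uafny

The transformation: shift every letter 2 places backward in the alphabet (wrapping around), then delete the first 2 characters.
Starting from "xfwchpa": after the first operation, "vduafny"; after the second, "uafny".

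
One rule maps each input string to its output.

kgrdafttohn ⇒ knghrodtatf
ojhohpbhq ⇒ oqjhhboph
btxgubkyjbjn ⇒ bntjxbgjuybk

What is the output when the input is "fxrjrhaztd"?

Each output is the input with this applied: take characters alternately from the front and the back (1st, last, 2nd, 2nd-last, ...).
Applying that to "fxrjrhaztd" gives "fdxtrzjarh".

fdxtrzjarh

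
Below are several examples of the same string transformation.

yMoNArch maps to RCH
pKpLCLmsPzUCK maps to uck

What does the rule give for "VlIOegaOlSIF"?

Looking at the pairs, the operation is to flip the case of every letter, then keep only the last 3 characters.
"VlIOegaOlSIF" → "vLioEGAoLsif" → "sif".
(Check on "yMoNArch": → "YmOnaRCH" → "RCH" ✓)

sif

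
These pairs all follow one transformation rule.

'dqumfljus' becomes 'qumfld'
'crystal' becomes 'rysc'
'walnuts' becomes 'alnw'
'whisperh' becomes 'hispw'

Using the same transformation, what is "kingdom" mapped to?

ingk

The pattern: delete the last 3 characters, then move the first character to the end.
On "kingdom": the first step gives "king", and the second then gives "ingk".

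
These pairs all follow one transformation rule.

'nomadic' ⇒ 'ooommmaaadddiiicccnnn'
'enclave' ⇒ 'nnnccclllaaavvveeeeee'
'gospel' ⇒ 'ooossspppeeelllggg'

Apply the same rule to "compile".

The transformation: move the first character to the end, then repeat every character 3 times.
Starting from "compile": after the first operation, "ompilec"; after the second, "ooommmpppiiillleeeccc".
(Check on "nomadic": → "omadicn" → "ooommmaaadddiiicccnnn" ✓)

ooommmpppiiillleeeccc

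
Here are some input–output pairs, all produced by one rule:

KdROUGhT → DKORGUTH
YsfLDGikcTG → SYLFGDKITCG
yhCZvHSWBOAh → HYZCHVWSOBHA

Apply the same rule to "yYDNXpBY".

YYNDPXYB

What's happening: swap each adjacent pair of characters (1↔2, 3↔4, ...), then convert every letter to uppercase.
On "yYDNXpBY": the first step gives "YyNDpXYB", and the second then gives "YYNDPXYB".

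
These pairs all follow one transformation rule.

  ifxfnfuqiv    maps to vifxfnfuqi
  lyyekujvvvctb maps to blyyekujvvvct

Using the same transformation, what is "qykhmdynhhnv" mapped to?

vqykhmdynhhn

What's happening: move the last character to the front.
Applying that to "qykhmdynhhnv" gives "vqykhmdynhhn".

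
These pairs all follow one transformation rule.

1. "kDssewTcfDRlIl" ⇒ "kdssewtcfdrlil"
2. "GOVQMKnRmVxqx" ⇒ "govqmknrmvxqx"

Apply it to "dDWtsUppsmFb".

Each output is the input with this applied: convert every letter to lowercase.
On "dDWtsUppsmFb" that produces "ddwtsuppsmfb".

ddwtsuppsmfb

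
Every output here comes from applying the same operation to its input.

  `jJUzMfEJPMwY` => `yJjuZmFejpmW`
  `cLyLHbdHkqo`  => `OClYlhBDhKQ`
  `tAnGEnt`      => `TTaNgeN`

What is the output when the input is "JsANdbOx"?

XjSanDBo

Each output is the input with this applied: flip the case of every letter, then move the last character to the front.
Working it through for "JsANdbOx": intermediate "jSanDBoX", final "XjSanDBo".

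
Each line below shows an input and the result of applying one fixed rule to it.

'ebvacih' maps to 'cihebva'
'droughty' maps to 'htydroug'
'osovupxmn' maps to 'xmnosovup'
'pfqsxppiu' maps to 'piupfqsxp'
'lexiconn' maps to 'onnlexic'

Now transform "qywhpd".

hpdqyw

What's happening: move the last 3 characters to the front (rotate right by 3).
So "qywhpd" becomes "hpdqyw".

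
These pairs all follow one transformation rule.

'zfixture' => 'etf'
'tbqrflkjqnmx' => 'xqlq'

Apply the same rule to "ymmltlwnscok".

Rule — reverse the string, then keep one character in every 3, starting at position 1 (positions 1st, 4th, 7th, ...).
"ymmltlwnscok" → "kocsnwltlmmy" → "kslm".

kslm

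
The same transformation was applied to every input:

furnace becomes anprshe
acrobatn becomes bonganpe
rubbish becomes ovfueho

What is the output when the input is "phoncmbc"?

apzopcub

Rule — shift every letter 13 places forward in the alphabet (wrapping around) — i.e. ROT13, then move the first 3 characters to the end (rotate left by 3).
"phoncmbc" → "cubapzop" → "apzopcub".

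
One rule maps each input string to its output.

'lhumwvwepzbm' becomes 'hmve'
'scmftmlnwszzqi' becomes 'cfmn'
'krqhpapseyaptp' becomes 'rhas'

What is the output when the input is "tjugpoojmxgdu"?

Each output is the input with this applied: keep every other character starting from the second (positions 2nd, 4th, 6th, ...), then keep only the first 4 characters.
Starting from "tjugpoojmxgdu": after the first operation, "jgojxd"; after the second, "jgoj".

jgoj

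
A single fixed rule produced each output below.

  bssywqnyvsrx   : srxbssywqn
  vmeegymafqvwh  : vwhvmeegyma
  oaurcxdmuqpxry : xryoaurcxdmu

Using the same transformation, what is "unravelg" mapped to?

The transformation: move the last 3 characters to the front (rotate right by 3), then delete the last 2 characters.
"unravelg" → "elgunr".

elgunr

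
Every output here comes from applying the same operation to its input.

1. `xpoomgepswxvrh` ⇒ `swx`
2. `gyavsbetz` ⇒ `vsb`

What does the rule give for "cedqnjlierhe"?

lie

In each case the input is transformed by: delete the last 3 characters, then keep only the last 3 characters.
Starting from "cedqnjlierhe": after the first operation, "cedqnjlie"; after the second, "lie".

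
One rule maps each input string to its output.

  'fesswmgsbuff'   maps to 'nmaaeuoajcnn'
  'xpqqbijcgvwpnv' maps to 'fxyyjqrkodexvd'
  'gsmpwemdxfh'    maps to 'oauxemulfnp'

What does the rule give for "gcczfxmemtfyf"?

The transformation: shift every letter 8 places forward in the alphabet (wrapping around).
For "gcczfxmemtfyf" the result is "okkhnfumubngn".

okkhnfumubngn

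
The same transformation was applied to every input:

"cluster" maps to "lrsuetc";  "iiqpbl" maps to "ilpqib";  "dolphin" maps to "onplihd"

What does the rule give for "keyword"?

edwyrok

The transformation: swap the first and last characters, then swap each adjacent pair of characters (1↔2, 3↔4, ...).
On "keyword": the first step gives "deywork", and the second then gives "edwyrok".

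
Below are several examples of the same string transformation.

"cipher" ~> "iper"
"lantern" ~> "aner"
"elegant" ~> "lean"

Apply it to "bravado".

raad

The pattern: double every character, then keep one character in every 3, starting at position 3 (positions 3rd, 6th, 9th, ...).
For "bravado" the result is "raad".
(Check on "elegant": → "eelleeggaanntt" → "lean" ✓)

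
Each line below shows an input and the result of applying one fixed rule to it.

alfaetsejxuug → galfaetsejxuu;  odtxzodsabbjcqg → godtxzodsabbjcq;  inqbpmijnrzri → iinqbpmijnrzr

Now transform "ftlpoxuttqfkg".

The rule is to move the last character to the front.
For "ftlpoxuttqfkg" the result is "gftlpoxuttqfk".

gftlpoxuttqfk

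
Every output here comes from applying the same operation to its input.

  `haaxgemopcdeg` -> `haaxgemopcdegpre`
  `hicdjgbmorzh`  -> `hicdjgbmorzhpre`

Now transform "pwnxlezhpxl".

In each case the input is transformed by: append "pre".
On "pwnxlezhpxl" that produces "pwnxlezhpxlpre".

pwnxlezhpxlpre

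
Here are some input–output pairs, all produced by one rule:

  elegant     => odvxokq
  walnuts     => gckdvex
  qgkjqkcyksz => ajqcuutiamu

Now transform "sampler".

The pattern: shift every letter 10 places forward in the alphabet (wrapping around), then take characters alternately from the front and the back (1st, last, 2nd, 2nd-last, ...).
"sampler" → "ckwzvob" → "cbkowvz".

cbkowvz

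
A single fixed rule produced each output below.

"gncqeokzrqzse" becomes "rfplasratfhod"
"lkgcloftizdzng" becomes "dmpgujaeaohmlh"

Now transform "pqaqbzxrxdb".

The rule is to shift every letter 1 place forward in the alphabet (wrapping around), then move the first 3 characters to the end (rotate left by 3).
Working it through for "pqaqbzxrxdb": intermediate "qrbrcaysyec", final "rcaysyecqrb".

rcaysyecqrb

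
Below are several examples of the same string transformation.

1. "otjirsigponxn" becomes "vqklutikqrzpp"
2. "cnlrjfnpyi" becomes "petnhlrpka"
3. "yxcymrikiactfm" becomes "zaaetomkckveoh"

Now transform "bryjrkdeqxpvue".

tdlamtgfzsxrgw

In each case the input is transformed by: shift every letter 2 places forward in the alphabet (wrapping around), then swap each adjacent pair of characters (1↔2, 3↔4, ...).
Starting from "bryjrkdeqxpvue": after the first operation, "dtaltmfgszrxwg"; after the second, "tdlamtgfzsxrgw".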